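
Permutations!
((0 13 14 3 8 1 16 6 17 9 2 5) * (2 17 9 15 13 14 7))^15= ((0 14 3 8 1 16 6 9 17 15 13 7 2 5))^15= (0 14 3 8 1 16 6 9 17 15 13 7 2 5)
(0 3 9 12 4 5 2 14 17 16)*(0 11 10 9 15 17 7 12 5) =(0 3 15 17 16 11 10 9 5 2 14 7 12 4) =[3, 1, 14, 15, 0, 2, 6, 12, 8, 5, 9, 10, 4, 13, 7, 17, 11, 16]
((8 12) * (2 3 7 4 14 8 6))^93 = ((2 3 7 4 14 8 12 6))^93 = (2 8 7 6 14 3 12 4)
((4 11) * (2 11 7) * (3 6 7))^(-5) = (2 11 4 3 6 7)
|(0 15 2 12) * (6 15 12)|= |(0 12)(2 6 15)|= 6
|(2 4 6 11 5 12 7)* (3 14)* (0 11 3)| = |(0 11 5 12 7 2 4 6 3 14)| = 10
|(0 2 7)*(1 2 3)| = |(0 3 1 2 7)| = 5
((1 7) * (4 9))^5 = (1 7)(4 9)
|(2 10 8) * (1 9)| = |(1 9)(2 10 8)| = 6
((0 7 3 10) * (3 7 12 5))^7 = ((0 12 5 3 10))^7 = (0 5 10 12 3)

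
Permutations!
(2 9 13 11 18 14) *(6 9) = (2 6 9 13 11 18 14) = [0, 1, 6, 3, 4, 5, 9, 7, 8, 13, 10, 18, 12, 11, 2, 15, 16, 17, 14]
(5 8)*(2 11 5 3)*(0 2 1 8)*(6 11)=[2, 8, 6, 1, 4, 0, 11, 7, 3, 9, 10, 5]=(0 2 6 11 5)(1 8 3)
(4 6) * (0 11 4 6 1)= (0 11 4 1)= [11, 0, 2, 3, 1, 5, 6, 7, 8, 9, 10, 4]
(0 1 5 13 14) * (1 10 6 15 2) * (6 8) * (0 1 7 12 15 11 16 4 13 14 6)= [10, 5, 7, 3, 13, 14, 11, 12, 0, 9, 8, 16, 15, 6, 1, 2, 4]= (0 10 8)(1 5 14)(2 7 12 15)(4 13 6 11 16)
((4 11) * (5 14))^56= (14)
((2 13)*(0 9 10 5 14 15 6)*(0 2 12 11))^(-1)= (0 11 12 13 2 6 15 14 5 10 9)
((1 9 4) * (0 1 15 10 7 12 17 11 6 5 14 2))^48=(0 7 14 15 6 9 17)(1 12 2 10 5 4 11)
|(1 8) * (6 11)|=2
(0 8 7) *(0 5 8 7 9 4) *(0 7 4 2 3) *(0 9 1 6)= (0 4 7 5 8 1 6)(2 3 9)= [4, 6, 3, 9, 7, 8, 0, 5, 1, 2]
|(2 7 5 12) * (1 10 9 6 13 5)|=|(1 10 9 6 13 5 12 2 7)|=9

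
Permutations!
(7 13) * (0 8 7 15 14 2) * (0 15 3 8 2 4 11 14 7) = (0 2 15 7 13 3 8)(4 11 14) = [2, 1, 15, 8, 11, 5, 6, 13, 0, 9, 10, 14, 12, 3, 4, 7]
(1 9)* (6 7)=(1 9)(6 7)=[0, 9, 2, 3, 4, 5, 7, 6, 8, 1]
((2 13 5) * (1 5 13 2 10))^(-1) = (13)(1 10 5)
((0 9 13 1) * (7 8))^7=(0 1 13 9)(7 8)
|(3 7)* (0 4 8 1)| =4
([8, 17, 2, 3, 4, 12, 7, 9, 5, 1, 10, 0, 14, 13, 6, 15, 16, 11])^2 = [5, 11, 2, 3, 4, 14, 9, 1, 12, 17, 10, 8, 6, 13, 7, 15, 16, 0]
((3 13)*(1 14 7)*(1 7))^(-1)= ((1 14)(3 13))^(-1)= (1 14)(3 13)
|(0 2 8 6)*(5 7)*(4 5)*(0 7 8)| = |(0 2)(4 5 8 6 7)| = 10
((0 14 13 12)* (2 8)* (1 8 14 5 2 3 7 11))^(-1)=((0 5 2 14 13 12)(1 8 3 7 11))^(-1)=(0 12 13 14 2 5)(1 11 7 3 8)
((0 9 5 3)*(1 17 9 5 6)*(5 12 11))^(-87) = (0 5 12 3 11)(1 17 9 6)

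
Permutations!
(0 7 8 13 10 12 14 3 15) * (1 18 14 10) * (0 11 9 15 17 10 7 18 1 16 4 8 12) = (0 18 14 3 17 10)(4 8 13 16)(7 12)(9 15 11) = [18, 1, 2, 17, 8, 5, 6, 12, 13, 15, 0, 9, 7, 16, 3, 11, 4, 10, 14]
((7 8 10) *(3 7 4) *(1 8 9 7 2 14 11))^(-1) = (1 11 14 2 3 4 10 8)(7 9)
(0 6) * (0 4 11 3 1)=(0 6 4 11 3 1)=[6, 0, 2, 1, 11, 5, 4, 7, 8, 9, 10, 3]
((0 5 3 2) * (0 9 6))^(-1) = ((0 5 3 2 9 6))^(-1) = (0 6 9 2 3 5)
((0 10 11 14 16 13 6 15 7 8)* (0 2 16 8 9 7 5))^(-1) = (0 5 15 6 13 16 2 8 14 11 10)(7 9)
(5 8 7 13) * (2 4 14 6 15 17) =(2 4 14 6 15 17)(5 8 7 13) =[0, 1, 4, 3, 14, 8, 15, 13, 7, 9, 10, 11, 12, 5, 6, 17, 16, 2]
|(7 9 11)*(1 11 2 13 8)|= |(1 11 7 9 2 13 8)|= 7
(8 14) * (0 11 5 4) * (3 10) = [11, 1, 2, 10, 0, 4, 6, 7, 14, 9, 3, 5, 12, 13, 8] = (0 11 5 4)(3 10)(8 14)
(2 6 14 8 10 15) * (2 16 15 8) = (2 6 14)(8 10)(15 16) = [0, 1, 6, 3, 4, 5, 14, 7, 10, 9, 8, 11, 12, 13, 2, 16, 15]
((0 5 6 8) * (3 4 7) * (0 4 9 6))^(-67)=(0 5)(3 7 4 8 6 9)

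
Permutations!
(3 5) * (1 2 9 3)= (1 2 9 3 5)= [0, 2, 9, 5, 4, 1, 6, 7, 8, 3]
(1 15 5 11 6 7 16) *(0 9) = [9, 15, 2, 3, 4, 11, 7, 16, 8, 0, 10, 6, 12, 13, 14, 5, 1] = (0 9)(1 15 5 11 6 7 16)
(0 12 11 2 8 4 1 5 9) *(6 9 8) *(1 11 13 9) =(0 12 13 9)(1 5 8 4 11 2 6) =[12, 5, 6, 3, 11, 8, 1, 7, 4, 0, 10, 2, 13, 9]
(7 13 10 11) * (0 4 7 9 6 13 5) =(0 4 7 5)(6 13 10 11 9) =[4, 1, 2, 3, 7, 0, 13, 5, 8, 6, 11, 9, 12, 10]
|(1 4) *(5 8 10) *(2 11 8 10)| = |(1 4)(2 11 8)(5 10)| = 6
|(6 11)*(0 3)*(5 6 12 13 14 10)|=14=|(0 3)(5 6 11 12 13 14 10)|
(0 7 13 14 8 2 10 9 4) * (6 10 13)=(0 7 6 10 9 4)(2 13 14 8)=[7, 1, 13, 3, 0, 5, 10, 6, 2, 4, 9, 11, 12, 14, 8]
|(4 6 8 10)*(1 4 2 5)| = 7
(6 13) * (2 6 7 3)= (2 6 13 7 3)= [0, 1, 6, 2, 4, 5, 13, 3, 8, 9, 10, 11, 12, 7]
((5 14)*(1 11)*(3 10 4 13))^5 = (1 11)(3 10 4 13)(5 14)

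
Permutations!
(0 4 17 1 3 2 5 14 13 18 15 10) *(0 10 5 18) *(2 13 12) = [4, 3, 18, 13, 17, 14, 6, 7, 8, 9, 10, 11, 2, 0, 12, 5, 16, 1, 15] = (0 4 17 1 3 13)(2 18 15 5 14 12)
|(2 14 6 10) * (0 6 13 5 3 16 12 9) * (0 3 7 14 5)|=8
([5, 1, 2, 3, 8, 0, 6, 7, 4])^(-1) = (0 5)(4 8)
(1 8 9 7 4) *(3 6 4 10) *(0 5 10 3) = (0 5 10)(1 8 9 7 3 6 4) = [5, 8, 2, 6, 1, 10, 4, 3, 9, 7, 0]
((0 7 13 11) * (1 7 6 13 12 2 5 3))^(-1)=(0 11 13 6)(1 3 5 2 12 7)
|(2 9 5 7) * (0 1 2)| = 6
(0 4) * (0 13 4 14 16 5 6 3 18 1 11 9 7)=(0 14 16 5 6 3 18 1 11 9 7)(4 13)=[14, 11, 2, 18, 13, 6, 3, 0, 8, 7, 10, 9, 12, 4, 16, 15, 5, 17, 1]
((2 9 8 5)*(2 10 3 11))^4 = (2 10 9 3 8 11 5)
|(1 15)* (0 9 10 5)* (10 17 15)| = 7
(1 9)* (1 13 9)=(9 13)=[0, 1, 2, 3, 4, 5, 6, 7, 8, 13, 10, 11, 12, 9]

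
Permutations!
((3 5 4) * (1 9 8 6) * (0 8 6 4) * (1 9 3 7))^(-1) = (0 5 3 1 7 4 8)(6 9)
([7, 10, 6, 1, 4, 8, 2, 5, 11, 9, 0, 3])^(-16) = [0, 1, 2, 3, 4, 5, 6, 7, 8, 9, 10, 11]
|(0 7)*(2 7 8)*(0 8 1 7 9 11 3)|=8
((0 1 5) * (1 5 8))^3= (0 5)(1 8)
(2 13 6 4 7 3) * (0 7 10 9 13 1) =(0 7 3 2 1)(4 10 9 13 6) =[7, 0, 1, 2, 10, 5, 4, 3, 8, 13, 9, 11, 12, 6]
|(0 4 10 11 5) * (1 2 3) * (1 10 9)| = |(0 4 9 1 2 3 10 11 5)| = 9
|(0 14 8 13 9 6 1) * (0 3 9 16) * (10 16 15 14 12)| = |(0 12 10 16)(1 3 9 6)(8 13 15 14)| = 4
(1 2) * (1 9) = (1 2 9) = [0, 2, 9, 3, 4, 5, 6, 7, 8, 1]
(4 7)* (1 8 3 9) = (1 8 3 9)(4 7) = [0, 8, 2, 9, 7, 5, 6, 4, 3, 1]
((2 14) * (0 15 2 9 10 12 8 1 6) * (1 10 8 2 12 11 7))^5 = ((0 15 12 2 14 9 8 10 11 7 1 6))^5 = (0 9 1 2 11 15 8 6 14 7 12 10)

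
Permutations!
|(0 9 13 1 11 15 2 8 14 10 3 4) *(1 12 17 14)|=45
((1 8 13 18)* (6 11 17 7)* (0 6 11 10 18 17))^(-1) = (0 11 7 17 13 8 1 18 10 6)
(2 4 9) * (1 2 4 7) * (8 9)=(1 2 7)(4 8 9)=[0, 2, 7, 3, 8, 5, 6, 1, 9, 4]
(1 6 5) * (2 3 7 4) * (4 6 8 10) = (1 8 10 4 2 3 7 6 5) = [0, 8, 3, 7, 2, 1, 5, 6, 10, 9, 4]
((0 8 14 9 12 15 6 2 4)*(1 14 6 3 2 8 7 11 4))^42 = ((0 7 11 4)(1 14 9 12 15 3 2)(6 8))^42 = (15)(0 11)(4 7)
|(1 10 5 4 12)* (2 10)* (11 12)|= 7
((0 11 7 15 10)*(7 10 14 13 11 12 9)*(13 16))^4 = ((0 12 9 7 15 14 16 13 11 10))^4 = (0 15 11 9 16)(7 13 12 14 10)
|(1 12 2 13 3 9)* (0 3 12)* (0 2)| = 7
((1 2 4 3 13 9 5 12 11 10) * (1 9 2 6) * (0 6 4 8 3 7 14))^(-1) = ((0 6 1 4 7 14)(2 8 3 13)(5 12 11 10 9))^(-1) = (0 14 7 4 1 6)(2 13 3 8)(5 9 10 11 12)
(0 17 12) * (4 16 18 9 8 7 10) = (0 17 12)(4 16 18 9 8 7 10) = [17, 1, 2, 3, 16, 5, 6, 10, 7, 8, 4, 11, 0, 13, 14, 15, 18, 12, 9]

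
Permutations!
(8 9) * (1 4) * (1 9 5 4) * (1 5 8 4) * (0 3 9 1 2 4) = (0 3 9)(1 5 2 4) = [3, 5, 4, 9, 1, 2, 6, 7, 8, 0]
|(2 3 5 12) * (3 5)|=|(2 5 12)|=3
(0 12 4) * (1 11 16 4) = (0 12 1 11 16 4) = [12, 11, 2, 3, 0, 5, 6, 7, 8, 9, 10, 16, 1, 13, 14, 15, 4]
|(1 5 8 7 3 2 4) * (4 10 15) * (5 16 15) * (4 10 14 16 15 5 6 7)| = |(1 15 10 6 7 3 2 14 16 5 8 4)| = 12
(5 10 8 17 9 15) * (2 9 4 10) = [0, 1, 9, 3, 10, 2, 6, 7, 17, 15, 8, 11, 12, 13, 14, 5, 16, 4] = (2 9 15 5)(4 10 8 17)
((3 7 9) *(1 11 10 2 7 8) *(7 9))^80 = ((1 11 10 2 9 3 8))^80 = (1 2 8 10 3 11 9)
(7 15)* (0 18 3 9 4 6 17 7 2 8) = (0 18 3 9 4 6 17 7 15 2 8) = [18, 1, 8, 9, 6, 5, 17, 15, 0, 4, 10, 11, 12, 13, 14, 2, 16, 7, 3]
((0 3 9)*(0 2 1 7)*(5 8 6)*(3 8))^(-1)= ((0 8 6 5 3 9 2 1 7))^(-1)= (0 7 1 2 9 3 5 6 8)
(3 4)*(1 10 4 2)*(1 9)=(1 10 4 3 2 9)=[0, 10, 9, 2, 3, 5, 6, 7, 8, 1, 4]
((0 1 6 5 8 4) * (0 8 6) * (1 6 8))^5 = (0 1 4 8 5 6)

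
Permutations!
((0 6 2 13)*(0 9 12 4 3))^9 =(0 6 2 13 9 12 4 3)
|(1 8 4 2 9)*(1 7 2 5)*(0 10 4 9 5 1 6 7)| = 12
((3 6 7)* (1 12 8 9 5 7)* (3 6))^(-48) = (1 12 8 9 5 7 6)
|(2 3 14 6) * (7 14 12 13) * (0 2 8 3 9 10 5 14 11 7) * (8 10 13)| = 12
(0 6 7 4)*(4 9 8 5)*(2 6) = (0 2 6 7 9 8 5 4) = [2, 1, 6, 3, 0, 4, 7, 9, 5, 8]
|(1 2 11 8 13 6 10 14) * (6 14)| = 6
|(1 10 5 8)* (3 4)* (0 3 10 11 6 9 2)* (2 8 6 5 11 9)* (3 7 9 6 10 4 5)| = |(0 7 9 8 1 6 2)(3 5 10 11)| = 28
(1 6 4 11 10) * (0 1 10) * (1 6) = (0 6 4 11) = [6, 1, 2, 3, 11, 5, 4, 7, 8, 9, 10, 0]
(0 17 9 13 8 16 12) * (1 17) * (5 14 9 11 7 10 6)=[1, 17, 2, 3, 4, 14, 5, 10, 16, 13, 6, 7, 0, 8, 9, 15, 12, 11]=(0 1 17 11 7 10 6 5 14 9 13 8 16 12)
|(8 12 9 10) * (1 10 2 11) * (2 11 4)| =6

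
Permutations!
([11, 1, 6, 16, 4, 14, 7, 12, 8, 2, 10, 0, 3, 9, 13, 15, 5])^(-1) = (0 11)(2 9 13 14 5 16 3 12 7 6)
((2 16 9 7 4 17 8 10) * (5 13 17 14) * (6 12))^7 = ((2 16 9 7 4 14 5 13 17 8 10)(6 12))^7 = (2 13 7 10 5 9 8 14 16 17 4)(6 12)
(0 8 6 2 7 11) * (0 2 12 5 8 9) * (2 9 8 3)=(0 8 6 12 5 3 2 7 11 9)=[8, 1, 7, 2, 4, 3, 12, 11, 6, 0, 10, 9, 5]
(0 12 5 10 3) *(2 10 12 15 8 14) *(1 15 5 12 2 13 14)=(0 5 2 10 3)(1 15 8)(13 14)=[5, 15, 10, 0, 4, 2, 6, 7, 1, 9, 3, 11, 12, 14, 13, 8]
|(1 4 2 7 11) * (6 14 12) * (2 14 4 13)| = |(1 13 2 7 11)(4 14 12 6)| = 20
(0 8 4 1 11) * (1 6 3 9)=(0 8 4 6 3 9 1 11)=[8, 11, 2, 9, 6, 5, 3, 7, 4, 1, 10, 0]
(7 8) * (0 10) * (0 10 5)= (10)(0 5)(7 8)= [5, 1, 2, 3, 4, 0, 6, 8, 7, 9, 10]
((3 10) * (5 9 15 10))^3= (3 15 5 10 9)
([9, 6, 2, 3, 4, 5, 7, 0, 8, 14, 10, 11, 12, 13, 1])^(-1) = (0 7 6 1 14 9)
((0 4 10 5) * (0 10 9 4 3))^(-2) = ((0 3)(4 9)(5 10))^(-2) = (10)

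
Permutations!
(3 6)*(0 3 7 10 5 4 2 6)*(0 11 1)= (0 3 11 1)(2 6 7 10 5 4)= [3, 0, 6, 11, 2, 4, 7, 10, 8, 9, 5, 1]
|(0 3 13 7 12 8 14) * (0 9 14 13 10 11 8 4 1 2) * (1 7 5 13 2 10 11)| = |(0 3 11 8 2)(1 10)(4 7 12)(5 13)(9 14)| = 30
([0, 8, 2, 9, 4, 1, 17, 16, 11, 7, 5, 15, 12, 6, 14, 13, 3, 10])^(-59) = [0, 13, 2, 9, 4, 15, 1, 16, 6, 7, 11, 17, 12, 5, 14, 10, 3, 8]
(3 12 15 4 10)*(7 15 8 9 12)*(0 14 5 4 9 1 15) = (0 14 5 4 10 3 7)(1 15 9 12 8) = [14, 15, 2, 7, 10, 4, 6, 0, 1, 12, 3, 11, 8, 13, 5, 9]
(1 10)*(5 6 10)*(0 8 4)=(0 8 4)(1 5 6 10)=[8, 5, 2, 3, 0, 6, 10, 7, 4, 9, 1]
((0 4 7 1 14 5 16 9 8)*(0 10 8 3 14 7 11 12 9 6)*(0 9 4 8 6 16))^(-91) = (16)(0 3 10 5 9 8 14 6)(1 7)(4 12 11)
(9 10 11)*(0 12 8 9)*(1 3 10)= [12, 3, 2, 10, 4, 5, 6, 7, 9, 1, 11, 0, 8]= (0 12 8 9 1 3 10 11)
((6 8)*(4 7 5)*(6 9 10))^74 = ((4 7 5)(6 8 9 10))^74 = (4 5 7)(6 9)(8 10)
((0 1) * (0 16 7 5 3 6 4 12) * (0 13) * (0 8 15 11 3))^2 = (0 16 5 1 7)(3 4 13 15)(6 12 8 11)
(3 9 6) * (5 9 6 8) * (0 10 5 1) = (0 10 5 9 8 1)(3 6) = [10, 0, 2, 6, 4, 9, 3, 7, 1, 8, 5]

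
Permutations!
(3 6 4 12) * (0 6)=[6, 1, 2, 0, 12, 5, 4, 7, 8, 9, 10, 11, 3]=(0 6 4 12 3)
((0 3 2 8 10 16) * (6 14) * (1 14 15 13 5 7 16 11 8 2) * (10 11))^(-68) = ((0 3 1 14 6 15 13 5 7 16)(8 11))^(-68) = (0 1 6 13 7)(3 14 15 5 16)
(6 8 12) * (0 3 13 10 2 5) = (0 3 13 10 2 5)(6 8 12) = [3, 1, 5, 13, 4, 0, 8, 7, 12, 9, 2, 11, 6, 10]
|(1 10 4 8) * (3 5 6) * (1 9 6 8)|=|(1 10 4)(3 5 8 9 6)|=15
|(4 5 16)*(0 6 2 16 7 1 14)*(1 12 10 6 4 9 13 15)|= 14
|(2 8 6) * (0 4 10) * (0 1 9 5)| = |(0 4 10 1 9 5)(2 8 6)| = 6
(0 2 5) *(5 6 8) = (0 2 6 8 5) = [2, 1, 6, 3, 4, 0, 8, 7, 5]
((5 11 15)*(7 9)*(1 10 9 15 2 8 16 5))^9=(1 15 7 9 10)(2 11 5 16 8)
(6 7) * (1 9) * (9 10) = (1 10 9)(6 7) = [0, 10, 2, 3, 4, 5, 7, 6, 8, 1, 9]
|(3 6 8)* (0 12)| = 6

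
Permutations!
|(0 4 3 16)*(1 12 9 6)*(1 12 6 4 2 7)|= |(0 2 7 1 6 12 9 4 3 16)|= 10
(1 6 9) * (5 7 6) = (1 5 7 6 9) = [0, 5, 2, 3, 4, 7, 9, 6, 8, 1]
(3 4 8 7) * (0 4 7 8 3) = (8)(0 4 3 7) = [4, 1, 2, 7, 3, 5, 6, 0, 8]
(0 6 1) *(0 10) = [6, 10, 2, 3, 4, 5, 1, 7, 8, 9, 0] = (0 6 1 10)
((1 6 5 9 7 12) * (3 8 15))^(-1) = (1 12 7 9 5 6)(3 15 8)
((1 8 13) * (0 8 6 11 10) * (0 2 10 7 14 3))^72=((0 8 13 1 6 11 7 14 3)(2 10))^72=(14)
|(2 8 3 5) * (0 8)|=5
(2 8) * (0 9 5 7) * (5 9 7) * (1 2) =(9)(0 7)(1 2 8) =[7, 2, 8, 3, 4, 5, 6, 0, 1, 9]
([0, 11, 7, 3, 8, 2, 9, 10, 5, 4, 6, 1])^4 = (11)(2 9)(4 7)(5 6)(8 10)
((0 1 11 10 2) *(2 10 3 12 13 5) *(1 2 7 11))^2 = (3 13 7)(5 11 12)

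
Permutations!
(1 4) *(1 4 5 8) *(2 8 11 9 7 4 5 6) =(1 6 2 8)(4 5 11 9 7) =[0, 6, 8, 3, 5, 11, 2, 4, 1, 7, 10, 9]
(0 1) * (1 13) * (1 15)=[13, 0, 2, 3, 4, 5, 6, 7, 8, 9, 10, 11, 12, 15, 14, 1]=(0 13 15 1)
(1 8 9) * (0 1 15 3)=(0 1 8 9 15 3)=[1, 8, 2, 0, 4, 5, 6, 7, 9, 15, 10, 11, 12, 13, 14, 3]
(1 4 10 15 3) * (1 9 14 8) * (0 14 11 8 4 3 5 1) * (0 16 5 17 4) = (0 14)(1 3 9 11 8 16 5)(4 10 15 17) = [14, 3, 2, 9, 10, 1, 6, 7, 16, 11, 15, 8, 12, 13, 0, 17, 5, 4]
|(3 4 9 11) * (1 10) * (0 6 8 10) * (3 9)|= 10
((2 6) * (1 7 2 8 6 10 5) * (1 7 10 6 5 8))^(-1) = ((1 10 8 5 7 2 6))^(-1) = (1 6 2 7 5 8 10)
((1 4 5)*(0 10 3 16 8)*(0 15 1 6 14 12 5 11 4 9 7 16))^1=((0 10 3)(1 9 7 16 8 15)(4 11)(5 6 14 12))^1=(0 10 3)(1 9 7 16 8 15)(4 11)(5 6 14 12)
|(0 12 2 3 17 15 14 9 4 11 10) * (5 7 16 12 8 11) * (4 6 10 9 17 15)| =|(0 8 11 9 6 10)(2 3 15 14 17 4 5 7 16 12)| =30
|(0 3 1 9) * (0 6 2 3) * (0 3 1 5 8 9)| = |(0 3 5 8 9 6 2 1)| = 8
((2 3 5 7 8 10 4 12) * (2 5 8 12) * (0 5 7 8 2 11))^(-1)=((0 5 8 10 4 11)(2 3)(7 12))^(-1)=(0 11 4 10 8 5)(2 3)(7 12)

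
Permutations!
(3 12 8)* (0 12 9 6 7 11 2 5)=(0 12 8 3 9 6 7 11 2 5)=[12, 1, 5, 9, 4, 0, 7, 11, 3, 6, 10, 2, 8]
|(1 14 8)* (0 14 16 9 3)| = 7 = |(0 14 8 1 16 9 3)|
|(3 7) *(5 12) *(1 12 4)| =|(1 12 5 4)(3 7)| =4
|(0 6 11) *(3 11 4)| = |(0 6 4 3 11)| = 5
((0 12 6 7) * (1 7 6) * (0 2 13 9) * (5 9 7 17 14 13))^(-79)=((0 12 1 17 14 13 7 2 5 9))^(-79)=(0 12 1 17 14 13 7 2 5 9)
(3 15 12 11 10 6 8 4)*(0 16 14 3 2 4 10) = [16, 1, 4, 15, 2, 5, 8, 7, 10, 9, 6, 0, 11, 13, 3, 12, 14] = (0 16 14 3 15 12 11)(2 4)(6 8 10)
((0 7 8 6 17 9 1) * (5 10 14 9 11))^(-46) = ((0 7 8 6 17 11 5 10 14 9 1))^(-46) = (0 9 10 11 6 7 1 14 5 17 8)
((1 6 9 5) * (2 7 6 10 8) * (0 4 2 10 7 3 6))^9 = (8 10)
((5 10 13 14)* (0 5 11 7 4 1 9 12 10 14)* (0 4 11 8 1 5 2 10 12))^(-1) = (0 9 1 8 14 5 4 13 10 2)(7 11) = ((0 2 10 13 4 5 14 8 1 9)(7 11))^(-1)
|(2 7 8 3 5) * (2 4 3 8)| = 6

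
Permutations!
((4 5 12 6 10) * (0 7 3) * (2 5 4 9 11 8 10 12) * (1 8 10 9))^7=((0 7 3)(1 8 9 11 10)(2 5)(6 12))^7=(0 7 3)(1 9 10 8 11)(2 5)(6 12)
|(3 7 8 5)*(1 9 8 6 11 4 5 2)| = 12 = |(1 9 8 2)(3 7 6 11 4 5)|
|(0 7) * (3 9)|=|(0 7)(3 9)|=2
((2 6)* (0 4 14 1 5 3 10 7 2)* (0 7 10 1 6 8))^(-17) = (0 7 4 2 14 8 6)(1 5 3)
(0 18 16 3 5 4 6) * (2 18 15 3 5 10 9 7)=(0 15 3 10 9 7 2 18 16 5 4 6)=[15, 1, 18, 10, 6, 4, 0, 2, 8, 7, 9, 11, 12, 13, 14, 3, 5, 17, 16]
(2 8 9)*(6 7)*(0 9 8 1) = (0 9 2 1)(6 7) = [9, 0, 1, 3, 4, 5, 7, 6, 8, 2]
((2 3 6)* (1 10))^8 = ((1 10)(2 3 6))^8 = (10)(2 6 3)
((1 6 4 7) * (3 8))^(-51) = ((1 6 4 7)(3 8))^(-51) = (1 6 4 7)(3 8)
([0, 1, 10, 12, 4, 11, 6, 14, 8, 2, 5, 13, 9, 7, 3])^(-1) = (2 9 12 3 14 7 13 11 5 10)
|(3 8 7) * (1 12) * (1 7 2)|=|(1 12 7 3 8 2)|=6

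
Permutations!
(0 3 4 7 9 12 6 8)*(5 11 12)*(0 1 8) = (0 3 4 7 9 5 11 12 6)(1 8) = [3, 8, 2, 4, 7, 11, 0, 9, 1, 5, 10, 12, 6]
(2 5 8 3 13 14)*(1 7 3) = (1 7 3 13 14 2 5 8) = [0, 7, 5, 13, 4, 8, 6, 3, 1, 9, 10, 11, 12, 14, 2]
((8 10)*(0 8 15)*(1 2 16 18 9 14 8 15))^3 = ((0 15)(1 2 16 18 9 14 8 10))^3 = (0 15)(1 18 8 2 9 10 16 14)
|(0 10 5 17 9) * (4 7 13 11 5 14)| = 10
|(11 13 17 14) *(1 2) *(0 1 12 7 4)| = |(0 1 2 12 7 4)(11 13 17 14)| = 12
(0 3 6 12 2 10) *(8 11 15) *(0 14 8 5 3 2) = (0 2 10 14 8 11 15 5 3 6 12) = [2, 1, 10, 6, 4, 3, 12, 7, 11, 9, 14, 15, 0, 13, 8, 5]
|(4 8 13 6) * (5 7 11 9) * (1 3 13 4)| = |(1 3 13 6)(4 8)(5 7 11 9)| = 4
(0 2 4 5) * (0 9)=(0 2 4 5 9)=[2, 1, 4, 3, 5, 9, 6, 7, 8, 0]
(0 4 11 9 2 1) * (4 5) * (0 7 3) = [5, 7, 1, 0, 11, 4, 6, 3, 8, 2, 10, 9] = (0 5 4 11 9 2 1 7 3)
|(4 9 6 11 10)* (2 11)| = 6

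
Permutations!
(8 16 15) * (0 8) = (0 8 16 15) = [8, 1, 2, 3, 4, 5, 6, 7, 16, 9, 10, 11, 12, 13, 14, 0, 15]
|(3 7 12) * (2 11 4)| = 3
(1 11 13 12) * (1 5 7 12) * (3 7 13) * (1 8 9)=[0, 11, 2, 7, 4, 13, 6, 12, 9, 1, 10, 3, 5, 8]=(1 11 3 7 12 5 13 8 9)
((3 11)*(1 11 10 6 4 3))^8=(11)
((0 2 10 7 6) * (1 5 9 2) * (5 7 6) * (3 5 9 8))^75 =(0 10 9 1 6 2 7)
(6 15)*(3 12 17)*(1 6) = [0, 6, 2, 12, 4, 5, 15, 7, 8, 9, 10, 11, 17, 13, 14, 1, 16, 3] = (1 6 15)(3 12 17)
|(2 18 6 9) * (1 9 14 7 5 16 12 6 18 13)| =12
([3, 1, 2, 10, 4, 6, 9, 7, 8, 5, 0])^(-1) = [10, 1, 2, 0, 4, 9, 5, 7, 8, 6, 3]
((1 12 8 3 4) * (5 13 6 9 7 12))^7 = (1 8 9 5 3 7 13 4 12 6) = ((1 5 13 6 9 7 12 8 3 4))^7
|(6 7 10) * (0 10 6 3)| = 6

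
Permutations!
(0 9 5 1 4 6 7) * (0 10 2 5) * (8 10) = (0 9)(1 4 6 7 8 10 2 5) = [9, 4, 5, 3, 6, 1, 7, 8, 10, 0, 2]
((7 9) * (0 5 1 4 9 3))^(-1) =(0 3 7 9 4 1 5)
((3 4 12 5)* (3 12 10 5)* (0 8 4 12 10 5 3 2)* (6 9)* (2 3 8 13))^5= (0 2 13)(3 12)(4 5 10 8)(6 9)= ((0 13 2)(3 12)(4 5 10 8)(6 9))^5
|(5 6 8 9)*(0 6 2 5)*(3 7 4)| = |(0 6 8 9)(2 5)(3 7 4)| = 12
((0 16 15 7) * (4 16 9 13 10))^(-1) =(0 7 15 16 4 10 13 9)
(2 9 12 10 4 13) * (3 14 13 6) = (2 9 12 10 4 6 3 14 13) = [0, 1, 9, 14, 6, 5, 3, 7, 8, 12, 4, 11, 10, 2, 13]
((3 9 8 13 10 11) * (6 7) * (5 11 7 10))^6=(13)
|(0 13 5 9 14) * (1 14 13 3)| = 12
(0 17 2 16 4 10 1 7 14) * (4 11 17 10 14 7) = (0 10 1 4 14)(2 16 11 17) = [10, 4, 16, 3, 14, 5, 6, 7, 8, 9, 1, 17, 12, 13, 0, 15, 11, 2]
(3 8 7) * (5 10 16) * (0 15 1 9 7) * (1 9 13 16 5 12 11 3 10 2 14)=[15, 13, 14, 8, 4, 2, 6, 10, 0, 7, 5, 3, 11, 16, 1, 9, 12]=(0 15 9 7 10 5 2 14 1 13 16 12 11 3 8)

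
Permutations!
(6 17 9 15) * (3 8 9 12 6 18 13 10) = (3 8 9 15 18 13 10)(6 17 12) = [0, 1, 2, 8, 4, 5, 17, 7, 9, 15, 3, 11, 6, 10, 14, 18, 16, 12, 13]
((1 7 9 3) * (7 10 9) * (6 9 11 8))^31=((1 10 11 8 6 9 3))^31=(1 8 3 11 9 10 6)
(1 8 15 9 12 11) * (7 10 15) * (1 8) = (7 10 15 9 12 11 8) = [0, 1, 2, 3, 4, 5, 6, 10, 7, 12, 15, 8, 11, 13, 14, 9]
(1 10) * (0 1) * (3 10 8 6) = (0 1 8 6 3 10) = [1, 8, 2, 10, 4, 5, 3, 7, 6, 9, 0]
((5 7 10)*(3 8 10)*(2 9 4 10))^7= ((2 9 4 10 5 7 3 8))^7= (2 8 3 7 5 10 4 9)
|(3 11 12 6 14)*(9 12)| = |(3 11 9 12 6 14)| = 6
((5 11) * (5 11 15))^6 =(15)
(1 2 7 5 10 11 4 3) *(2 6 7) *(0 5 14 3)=(0 5 10 11 4)(1 6 7 14 3)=[5, 6, 2, 1, 0, 10, 7, 14, 8, 9, 11, 4, 12, 13, 3]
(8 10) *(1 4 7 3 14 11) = [0, 4, 2, 14, 7, 5, 6, 3, 10, 9, 8, 1, 12, 13, 11] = (1 4 7 3 14 11)(8 10)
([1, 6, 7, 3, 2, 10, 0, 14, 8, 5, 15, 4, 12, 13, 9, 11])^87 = (2 15 9)(4 10 14)(5 7 11)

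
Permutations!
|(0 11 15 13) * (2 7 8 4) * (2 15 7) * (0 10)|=|(0 11 7 8 4 15 13 10)|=8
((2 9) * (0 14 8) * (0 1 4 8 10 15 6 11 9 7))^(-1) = (0 7 2 9 11 6 15 10 14)(1 8 4)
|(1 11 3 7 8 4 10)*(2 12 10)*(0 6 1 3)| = 28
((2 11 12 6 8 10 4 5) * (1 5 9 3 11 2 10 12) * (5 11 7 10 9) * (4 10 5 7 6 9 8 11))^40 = ((1 4 7 5 8 12 9 3 6 11))^40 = (12)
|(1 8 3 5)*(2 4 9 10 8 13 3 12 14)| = |(1 13 3 5)(2 4 9 10 8 12 14)| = 28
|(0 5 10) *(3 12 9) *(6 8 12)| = 15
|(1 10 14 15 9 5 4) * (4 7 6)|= |(1 10 14 15 9 5 7 6 4)|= 9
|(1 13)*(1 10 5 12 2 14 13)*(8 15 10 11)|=|(2 14 13 11 8 15 10 5 12)|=9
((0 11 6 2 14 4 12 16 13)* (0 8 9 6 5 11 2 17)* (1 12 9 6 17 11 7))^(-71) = ((0 2 14 4 9 17)(1 12 16 13 8 6 11 5 7))^(-71) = (0 2 14 4 9 17)(1 12 16 13 8 6 11 5 7)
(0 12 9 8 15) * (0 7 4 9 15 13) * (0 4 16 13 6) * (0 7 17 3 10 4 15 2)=(0 12 2)(3 10 4 9 8 6 7 16 13 15 17)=[12, 1, 0, 10, 9, 5, 7, 16, 6, 8, 4, 11, 2, 15, 14, 17, 13, 3]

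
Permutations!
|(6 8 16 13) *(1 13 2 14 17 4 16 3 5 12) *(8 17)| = |(1 13 6 17 4 16 2 14 8 3 5 12)| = 12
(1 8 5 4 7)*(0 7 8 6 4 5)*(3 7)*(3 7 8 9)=[7, 6, 2, 8, 9, 5, 4, 1, 0, 3]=(0 7 1 6 4 9 3 8)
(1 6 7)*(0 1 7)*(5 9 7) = [1, 6, 2, 3, 4, 9, 0, 5, 8, 7] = (0 1 6)(5 9 7)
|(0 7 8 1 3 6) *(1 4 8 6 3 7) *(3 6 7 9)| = |(0 1 9 3 6)(4 8)| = 10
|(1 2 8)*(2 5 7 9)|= |(1 5 7 9 2 8)|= 6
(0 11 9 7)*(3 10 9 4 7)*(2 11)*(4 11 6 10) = (11)(0 2 6 10 9 3 4 7) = [2, 1, 6, 4, 7, 5, 10, 0, 8, 3, 9, 11]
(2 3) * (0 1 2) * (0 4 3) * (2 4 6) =(0 1 4 3 6 2) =[1, 4, 0, 6, 3, 5, 2]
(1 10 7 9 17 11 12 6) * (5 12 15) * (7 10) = [0, 7, 2, 3, 4, 12, 1, 9, 8, 17, 10, 15, 6, 13, 14, 5, 16, 11] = (1 7 9 17 11 15 5 12 6)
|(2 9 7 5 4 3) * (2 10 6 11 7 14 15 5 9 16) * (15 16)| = 12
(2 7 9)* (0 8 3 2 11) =(0 8 3 2 7 9 11) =[8, 1, 7, 2, 4, 5, 6, 9, 3, 11, 10, 0]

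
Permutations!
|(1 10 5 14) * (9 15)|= 4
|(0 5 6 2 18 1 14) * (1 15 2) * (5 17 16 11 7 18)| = 12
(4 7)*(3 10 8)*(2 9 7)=(2 9 7 4)(3 10 8)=[0, 1, 9, 10, 2, 5, 6, 4, 3, 7, 8]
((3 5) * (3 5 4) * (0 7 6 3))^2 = (0 6 4 7 3)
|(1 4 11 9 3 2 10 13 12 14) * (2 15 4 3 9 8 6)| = 12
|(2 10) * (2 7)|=|(2 10 7)|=3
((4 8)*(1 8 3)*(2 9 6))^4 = ((1 8 4 3)(2 9 6))^4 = (2 9 6)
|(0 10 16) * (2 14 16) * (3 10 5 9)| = 8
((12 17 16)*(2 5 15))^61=((2 5 15)(12 17 16))^61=(2 5 15)(12 17 16)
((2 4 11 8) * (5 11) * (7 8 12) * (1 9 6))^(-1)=((1 9 6)(2 4 5 11 12 7 8))^(-1)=(1 6 9)(2 8 7 12 11 5 4)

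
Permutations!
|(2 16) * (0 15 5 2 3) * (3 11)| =|(0 15 5 2 16 11 3)| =7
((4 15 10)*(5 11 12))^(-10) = ((4 15 10)(5 11 12))^(-10) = (4 10 15)(5 12 11)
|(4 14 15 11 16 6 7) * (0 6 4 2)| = 20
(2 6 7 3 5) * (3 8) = (2 6 7 8 3 5) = [0, 1, 6, 5, 4, 2, 7, 8, 3]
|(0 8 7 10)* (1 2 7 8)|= |(0 1 2 7 10)|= 5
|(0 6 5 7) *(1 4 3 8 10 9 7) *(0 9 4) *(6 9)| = |(0 9 7 6 5 1)(3 8 10 4)| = 12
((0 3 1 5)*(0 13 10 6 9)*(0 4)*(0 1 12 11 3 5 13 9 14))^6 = ((0 5 9 4 1 13 10 6 14)(3 12 11))^6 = (0 10 4)(1 5 6)(9 14 13)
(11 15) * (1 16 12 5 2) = [0, 16, 1, 3, 4, 2, 6, 7, 8, 9, 10, 15, 5, 13, 14, 11, 12] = (1 16 12 5 2)(11 15)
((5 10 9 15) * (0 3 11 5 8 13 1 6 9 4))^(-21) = (0 5)(1 15)(3 10)(4 11)(6 8)(9 13)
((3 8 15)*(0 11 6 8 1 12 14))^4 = ((0 11 6 8 15 3 1 12 14))^4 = (0 15 14 8 12 6 1 11 3)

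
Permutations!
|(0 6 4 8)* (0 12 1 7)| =|(0 6 4 8 12 1 7)| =7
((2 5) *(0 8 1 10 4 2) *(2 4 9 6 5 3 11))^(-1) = ((0 8 1 10 9 6 5)(2 3 11))^(-1) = (0 5 6 9 10 1 8)(2 11 3)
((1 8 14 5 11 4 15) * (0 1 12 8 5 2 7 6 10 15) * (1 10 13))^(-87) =(0 5 6 14 15 4 1 7 8 10 11 13 2 12)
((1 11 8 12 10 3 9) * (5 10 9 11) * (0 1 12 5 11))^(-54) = (12)(0 11 5 3 1 8 10)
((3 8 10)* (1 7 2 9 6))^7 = (1 2 6 7 9)(3 8 10)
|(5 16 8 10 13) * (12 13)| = 6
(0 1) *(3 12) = (0 1)(3 12) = [1, 0, 2, 12, 4, 5, 6, 7, 8, 9, 10, 11, 3]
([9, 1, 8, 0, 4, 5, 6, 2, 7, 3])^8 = (0 3 9)(2 7 8)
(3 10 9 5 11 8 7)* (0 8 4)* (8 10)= (0 10 9 5 11 4)(3 8 7)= [10, 1, 2, 8, 0, 11, 6, 3, 7, 5, 9, 4]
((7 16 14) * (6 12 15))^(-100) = (6 15 12)(7 14 16)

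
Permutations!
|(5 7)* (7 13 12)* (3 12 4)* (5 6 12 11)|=|(3 11 5 13 4)(6 12 7)|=15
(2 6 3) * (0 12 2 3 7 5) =[12, 1, 6, 3, 4, 0, 7, 5, 8, 9, 10, 11, 2] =(0 12 2 6 7 5)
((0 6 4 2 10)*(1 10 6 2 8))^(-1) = (0 10 1 8 4 6 2)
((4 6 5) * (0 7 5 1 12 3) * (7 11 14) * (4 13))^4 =((0 11 14 7 5 13 4 6 1 12 3))^4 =(0 5 1 11 13 12 14 4 3 7 6)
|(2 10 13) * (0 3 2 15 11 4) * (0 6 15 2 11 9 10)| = |(0 3 11 4 6 15 9 10 13 2)| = 10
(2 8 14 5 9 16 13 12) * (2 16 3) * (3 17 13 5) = (2 8 14 3)(5 9 17 13 12 16) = [0, 1, 8, 2, 4, 9, 6, 7, 14, 17, 10, 11, 16, 12, 3, 15, 5, 13]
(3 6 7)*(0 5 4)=[5, 1, 2, 6, 0, 4, 7, 3]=(0 5 4)(3 6 7)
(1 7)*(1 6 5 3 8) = (1 7 6 5 3 8) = [0, 7, 2, 8, 4, 3, 5, 6, 1]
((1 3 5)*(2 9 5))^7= (1 2 5 3 9)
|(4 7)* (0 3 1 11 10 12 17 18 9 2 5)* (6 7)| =|(0 3 1 11 10 12 17 18 9 2 5)(4 6 7)| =33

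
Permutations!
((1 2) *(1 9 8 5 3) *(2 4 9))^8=(1 9 5)(3 4 8)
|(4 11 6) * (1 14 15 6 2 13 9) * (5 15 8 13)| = 30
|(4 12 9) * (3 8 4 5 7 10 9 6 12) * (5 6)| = |(3 8 4)(5 7 10 9 6 12)| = 6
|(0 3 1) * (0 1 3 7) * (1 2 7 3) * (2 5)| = 6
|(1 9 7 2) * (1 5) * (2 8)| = 6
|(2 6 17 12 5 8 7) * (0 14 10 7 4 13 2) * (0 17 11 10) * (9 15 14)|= 44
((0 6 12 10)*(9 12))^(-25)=((0 6 9 12 10))^(-25)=(12)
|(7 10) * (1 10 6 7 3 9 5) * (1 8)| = |(1 10 3 9 5 8)(6 7)| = 6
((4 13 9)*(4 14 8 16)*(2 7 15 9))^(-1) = (2 13 4 16 8 14 9 15 7)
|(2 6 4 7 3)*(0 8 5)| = 15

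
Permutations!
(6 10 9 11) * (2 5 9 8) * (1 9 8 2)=[0, 9, 5, 3, 4, 8, 10, 7, 1, 11, 2, 6]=(1 9 11 6 10 2 5 8)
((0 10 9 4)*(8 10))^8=(0 9 8 4 10)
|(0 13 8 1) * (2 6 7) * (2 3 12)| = 20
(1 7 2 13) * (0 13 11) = (0 13 1 7 2 11) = [13, 7, 11, 3, 4, 5, 6, 2, 8, 9, 10, 0, 12, 1]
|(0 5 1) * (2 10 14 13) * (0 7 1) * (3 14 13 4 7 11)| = |(0 5)(1 11 3 14 4 7)(2 10 13)| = 6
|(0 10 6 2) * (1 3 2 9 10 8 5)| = 6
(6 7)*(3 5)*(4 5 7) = (3 7 6 4 5) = [0, 1, 2, 7, 5, 3, 4, 6]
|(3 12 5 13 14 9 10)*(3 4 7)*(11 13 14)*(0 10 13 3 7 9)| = |(0 10 4 9 13 11 3 12 5 14)| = 10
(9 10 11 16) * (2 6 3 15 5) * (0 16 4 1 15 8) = (0 16 9 10 11 4 1 15 5 2 6 3 8) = [16, 15, 6, 8, 1, 2, 3, 7, 0, 10, 11, 4, 12, 13, 14, 5, 9]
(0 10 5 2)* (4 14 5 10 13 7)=(0 13 7 4 14 5 2)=[13, 1, 0, 3, 14, 2, 6, 4, 8, 9, 10, 11, 12, 7, 5]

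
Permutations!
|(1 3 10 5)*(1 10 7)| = 6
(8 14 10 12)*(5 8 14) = (5 8)(10 12 14) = [0, 1, 2, 3, 4, 8, 6, 7, 5, 9, 12, 11, 14, 13, 10]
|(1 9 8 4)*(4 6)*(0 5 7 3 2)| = 5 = |(0 5 7 3 2)(1 9 8 6 4)|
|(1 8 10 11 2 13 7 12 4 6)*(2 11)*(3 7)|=10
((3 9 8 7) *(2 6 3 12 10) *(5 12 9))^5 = (2 10 12 5 3 6)(7 8 9)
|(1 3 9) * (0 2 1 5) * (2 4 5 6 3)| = 6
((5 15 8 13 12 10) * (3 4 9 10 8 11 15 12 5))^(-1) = (3 10 9 4)(5 13 8 12)(11 15)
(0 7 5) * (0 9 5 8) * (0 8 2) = (0 7 2)(5 9) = [7, 1, 0, 3, 4, 9, 6, 2, 8, 5]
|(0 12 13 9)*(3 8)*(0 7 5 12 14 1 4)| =20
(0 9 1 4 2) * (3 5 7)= (0 9 1 4 2)(3 5 7)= [9, 4, 0, 5, 2, 7, 6, 3, 8, 1]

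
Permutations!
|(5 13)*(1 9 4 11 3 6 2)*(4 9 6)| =6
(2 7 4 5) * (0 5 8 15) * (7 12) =(0 5 2 12 7 4 8 15) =[5, 1, 12, 3, 8, 2, 6, 4, 15, 9, 10, 11, 7, 13, 14, 0]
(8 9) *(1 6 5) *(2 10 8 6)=[0, 2, 10, 3, 4, 1, 5, 7, 9, 6, 8]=(1 2 10 8 9 6 5)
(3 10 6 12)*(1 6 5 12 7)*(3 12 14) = (1 6 7)(3 10 5 14) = [0, 6, 2, 10, 4, 14, 7, 1, 8, 9, 5, 11, 12, 13, 3]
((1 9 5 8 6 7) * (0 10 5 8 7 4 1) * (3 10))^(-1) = ((0 3 10 5 7)(1 9 8 6 4))^(-1) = (0 7 5 10 3)(1 4 6 8 9)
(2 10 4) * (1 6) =(1 6)(2 10 4) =[0, 6, 10, 3, 2, 5, 1, 7, 8, 9, 4]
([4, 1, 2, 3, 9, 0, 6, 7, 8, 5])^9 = (0 4 9 5)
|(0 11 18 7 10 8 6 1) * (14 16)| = 8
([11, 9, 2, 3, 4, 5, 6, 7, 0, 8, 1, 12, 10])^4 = [1, 11, 2, 3, 4, 5, 6, 7, 10, 12, 0, 9, 8]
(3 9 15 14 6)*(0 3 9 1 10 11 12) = (0 3 1 10 11 12)(6 9 15 14) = [3, 10, 2, 1, 4, 5, 9, 7, 8, 15, 11, 12, 0, 13, 6, 14]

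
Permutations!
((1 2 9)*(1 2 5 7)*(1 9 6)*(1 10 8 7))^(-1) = (1 5)(2 9 7 8 10 6)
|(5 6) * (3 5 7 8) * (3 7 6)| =2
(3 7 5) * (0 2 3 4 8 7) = (0 2 3)(4 8 7 5) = [2, 1, 3, 0, 8, 4, 6, 5, 7]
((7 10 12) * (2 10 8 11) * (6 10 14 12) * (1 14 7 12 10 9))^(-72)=((1 14 10 6 9)(2 7 8 11))^(-72)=(1 6 14 9 10)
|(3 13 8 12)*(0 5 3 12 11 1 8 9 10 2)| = |(0 5 3 13 9 10 2)(1 8 11)| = 21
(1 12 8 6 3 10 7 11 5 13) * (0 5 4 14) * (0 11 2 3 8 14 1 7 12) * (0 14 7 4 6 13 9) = (0 5 9)(1 14 11 6 8 13 4)(2 3 10 12 7) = [5, 14, 3, 10, 1, 9, 8, 2, 13, 0, 12, 6, 7, 4, 11]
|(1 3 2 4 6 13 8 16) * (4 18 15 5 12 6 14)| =|(1 3 2 18 15 5 12 6 13 8 16)(4 14)| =22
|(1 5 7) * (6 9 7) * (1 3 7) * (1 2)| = 10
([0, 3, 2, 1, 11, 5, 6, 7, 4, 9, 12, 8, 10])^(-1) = [0, 3, 2, 1, 8, 5, 6, 7, 11, 9, 12, 4, 10]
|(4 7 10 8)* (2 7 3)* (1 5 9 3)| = |(1 5 9 3 2 7 10 8 4)| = 9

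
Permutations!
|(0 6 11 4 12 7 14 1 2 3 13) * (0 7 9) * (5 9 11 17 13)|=33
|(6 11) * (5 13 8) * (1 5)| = 4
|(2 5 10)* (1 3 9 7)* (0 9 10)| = |(0 9 7 1 3 10 2 5)| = 8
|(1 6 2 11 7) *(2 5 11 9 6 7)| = |(1 7)(2 9 6 5 11)| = 10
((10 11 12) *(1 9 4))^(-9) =((1 9 4)(10 11 12))^(-9) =(12)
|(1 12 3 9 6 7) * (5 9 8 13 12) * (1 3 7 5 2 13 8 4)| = |(1 2 13 12 7 3 4)(5 9 6)| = 21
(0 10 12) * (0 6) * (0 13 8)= (0 10 12 6 13 8)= [10, 1, 2, 3, 4, 5, 13, 7, 0, 9, 12, 11, 6, 8]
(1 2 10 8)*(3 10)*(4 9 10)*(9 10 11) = [0, 2, 3, 4, 10, 5, 6, 7, 1, 11, 8, 9] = (1 2 3 4 10 8)(9 11)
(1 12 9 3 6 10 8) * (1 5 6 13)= (1 12 9 3 13)(5 6 10 8)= [0, 12, 2, 13, 4, 6, 10, 7, 5, 3, 8, 11, 9, 1]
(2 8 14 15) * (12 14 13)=(2 8 13 12 14 15)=[0, 1, 8, 3, 4, 5, 6, 7, 13, 9, 10, 11, 14, 12, 15, 2]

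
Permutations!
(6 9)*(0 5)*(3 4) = [5, 1, 2, 4, 3, 0, 9, 7, 8, 6] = (0 5)(3 4)(6 9)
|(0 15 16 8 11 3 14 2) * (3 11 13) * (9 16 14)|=20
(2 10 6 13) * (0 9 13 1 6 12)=(0 9 13 2 10 12)(1 6)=[9, 6, 10, 3, 4, 5, 1, 7, 8, 13, 12, 11, 0, 2]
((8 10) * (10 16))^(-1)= (8 10 16)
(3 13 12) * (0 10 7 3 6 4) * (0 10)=(3 13 12 6 4 10 7)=[0, 1, 2, 13, 10, 5, 4, 3, 8, 9, 7, 11, 6, 12]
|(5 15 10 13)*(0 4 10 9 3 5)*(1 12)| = |(0 4 10 13)(1 12)(3 5 15 9)| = 4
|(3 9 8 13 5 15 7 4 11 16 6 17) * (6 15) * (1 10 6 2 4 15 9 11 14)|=|(1 10 6 17 3 11 16 9 8 13 5 2 4 14)(7 15)|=14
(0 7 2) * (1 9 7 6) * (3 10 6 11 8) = (0 11 8 3 10 6 1 9 7 2) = [11, 9, 0, 10, 4, 5, 1, 2, 3, 7, 6, 8]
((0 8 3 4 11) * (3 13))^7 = (0 8 13 3 4 11)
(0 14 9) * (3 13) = (0 14 9)(3 13) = [14, 1, 2, 13, 4, 5, 6, 7, 8, 0, 10, 11, 12, 3, 9]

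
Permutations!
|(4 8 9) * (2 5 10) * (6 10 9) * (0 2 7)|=|(0 2 5 9 4 8 6 10 7)|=9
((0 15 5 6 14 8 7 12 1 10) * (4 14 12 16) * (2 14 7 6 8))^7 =(0 10 1 12 6 8 5 15)(2 14)(4 7 16)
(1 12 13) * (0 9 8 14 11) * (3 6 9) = [3, 12, 2, 6, 4, 5, 9, 7, 14, 8, 10, 0, 13, 1, 11] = (0 3 6 9 8 14 11)(1 12 13)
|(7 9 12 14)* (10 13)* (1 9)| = 10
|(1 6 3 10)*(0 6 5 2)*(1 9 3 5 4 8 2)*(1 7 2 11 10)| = 35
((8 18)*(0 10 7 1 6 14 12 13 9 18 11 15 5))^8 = (0 9 7 8 6 15 12)(1 11 14 5 13 10 18)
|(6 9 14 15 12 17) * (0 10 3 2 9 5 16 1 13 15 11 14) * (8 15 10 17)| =66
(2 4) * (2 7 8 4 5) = (2 5)(4 7 8) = [0, 1, 5, 3, 7, 2, 6, 8, 4]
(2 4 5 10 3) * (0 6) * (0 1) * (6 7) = [7, 0, 4, 2, 5, 10, 1, 6, 8, 9, 3] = (0 7 6 1)(2 4 5 10 3)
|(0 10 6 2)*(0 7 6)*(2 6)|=2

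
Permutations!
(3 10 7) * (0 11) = (0 11)(3 10 7) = [11, 1, 2, 10, 4, 5, 6, 3, 8, 9, 7, 0]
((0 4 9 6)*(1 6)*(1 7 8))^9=(0 9 8 6 4 7 1)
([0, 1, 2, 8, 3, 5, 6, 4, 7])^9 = [0, 1, 2, 8, 3, 5, 6, 4, 7]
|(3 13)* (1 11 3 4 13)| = 6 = |(1 11 3)(4 13)|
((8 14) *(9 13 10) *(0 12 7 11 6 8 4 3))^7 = ((0 12 7 11 6 8 14 4 3)(9 13 10))^7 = (0 4 8 11 12 3 14 6 7)(9 13 10)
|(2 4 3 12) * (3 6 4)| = 6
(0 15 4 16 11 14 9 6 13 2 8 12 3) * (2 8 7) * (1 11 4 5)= (0 15 5 1 11 14 9 6 13 8 12 3)(2 7)(4 16)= [15, 11, 7, 0, 16, 1, 13, 2, 12, 6, 10, 14, 3, 8, 9, 5, 4]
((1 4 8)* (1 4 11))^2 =((1 11)(4 8))^2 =(11)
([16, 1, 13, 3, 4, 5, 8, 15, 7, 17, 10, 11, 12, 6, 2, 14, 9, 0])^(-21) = (0 17 9 16)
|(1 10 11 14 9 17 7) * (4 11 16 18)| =|(1 10 16 18 4 11 14 9 17 7)| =10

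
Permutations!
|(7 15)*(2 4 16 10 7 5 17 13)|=9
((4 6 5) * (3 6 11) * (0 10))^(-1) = ((0 10)(3 6 5 4 11))^(-1) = (0 10)(3 11 4 5 6)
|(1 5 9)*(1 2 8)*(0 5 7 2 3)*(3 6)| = |(0 5 9 6 3)(1 7 2 8)| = 20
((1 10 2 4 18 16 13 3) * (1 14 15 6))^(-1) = (1 6 15 14 3 13 16 18 4 2 10)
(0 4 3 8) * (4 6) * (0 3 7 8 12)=(0 6 4 7 8 3 12)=[6, 1, 2, 12, 7, 5, 4, 8, 3, 9, 10, 11, 0]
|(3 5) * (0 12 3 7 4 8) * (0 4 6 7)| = 4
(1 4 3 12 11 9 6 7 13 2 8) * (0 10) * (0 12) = (0 10 12 11 9 6 7 13 2 8 1 4 3) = [10, 4, 8, 0, 3, 5, 7, 13, 1, 6, 12, 9, 11, 2]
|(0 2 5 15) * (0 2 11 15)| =|(0 11 15 2 5)| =5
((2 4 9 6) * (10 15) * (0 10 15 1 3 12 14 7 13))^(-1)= ((15)(0 10 1 3 12 14 7 13)(2 4 9 6))^(-1)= (15)(0 13 7 14 12 3 1 10)(2 6 9 4)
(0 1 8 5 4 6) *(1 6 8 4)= [6, 4, 2, 3, 8, 1, 0, 7, 5]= (0 6)(1 4 8 5)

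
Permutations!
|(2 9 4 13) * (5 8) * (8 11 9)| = 7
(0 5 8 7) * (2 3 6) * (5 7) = (0 7)(2 3 6)(5 8) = [7, 1, 3, 6, 4, 8, 2, 0, 5]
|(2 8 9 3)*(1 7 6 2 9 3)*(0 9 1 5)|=6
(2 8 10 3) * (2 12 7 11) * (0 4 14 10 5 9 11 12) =(0 4 14 10 3)(2 8 5 9 11)(7 12) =[4, 1, 8, 0, 14, 9, 6, 12, 5, 11, 3, 2, 7, 13, 10]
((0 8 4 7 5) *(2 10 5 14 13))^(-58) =((0 8 4 7 14 13 2 10 5))^(-58) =(0 13 8 2 4 10 7 5 14)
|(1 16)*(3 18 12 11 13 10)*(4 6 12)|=8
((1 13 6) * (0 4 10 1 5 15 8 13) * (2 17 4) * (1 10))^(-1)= ((0 2 17 4 1)(5 15 8 13 6))^(-1)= (0 1 4 17 2)(5 6 13 8 15)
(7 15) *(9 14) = (7 15)(9 14) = [0, 1, 2, 3, 4, 5, 6, 15, 8, 14, 10, 11, 12, 13, 9, 7]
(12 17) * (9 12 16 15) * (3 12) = (3 12 17 16 15 9) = [0, 1, 2, 12, 4, 5, 6, 7, 8, 3, 10, 11, 17, 13, 14, 9, 15, 16]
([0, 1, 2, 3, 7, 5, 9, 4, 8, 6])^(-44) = (9)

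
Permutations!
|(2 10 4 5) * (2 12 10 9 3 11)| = |(2 9 3 11)(4 5 12 10)| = 4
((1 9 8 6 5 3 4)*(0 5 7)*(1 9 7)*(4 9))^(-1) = ((0 5 3 9 8 6 1 7))^(-1) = (0 7 1 6 8 9 3 5)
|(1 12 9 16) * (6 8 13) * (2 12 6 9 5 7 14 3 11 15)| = 24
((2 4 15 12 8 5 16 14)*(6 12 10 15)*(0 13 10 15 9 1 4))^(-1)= ((0 13 10 9 1 4 6 12 8 5 16 14 2))^(-1)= (0 2 14 16 5 8 12 6 4 1 9 10 13)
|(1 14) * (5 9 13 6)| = |(1 14)(5 9 13 6)| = 4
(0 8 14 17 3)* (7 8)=(0 7 8 14 17 3)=[7, 1, 2, 0, 4, 5, 6, 8, 14, 9, 10, 11, 12, 13, 17, 15, 16, 3]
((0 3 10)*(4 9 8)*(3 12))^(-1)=(0 10 3 12)(4 8 9)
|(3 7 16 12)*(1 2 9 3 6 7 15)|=|(1 2 9 3 15)(6 7 16 12)|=20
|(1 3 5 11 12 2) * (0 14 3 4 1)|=|(0 14 3 5 11 12 2)(1 4)|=14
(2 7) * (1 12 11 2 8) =(1 12 11 2 7 8) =[0, 12, 7, 3, 4, 5, 6, 8, 1, 9, 10, 2, 11]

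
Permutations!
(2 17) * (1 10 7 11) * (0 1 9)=(0 1 10 7 11 9)(2 17)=[1, 10, 17, 3, 4, 5, 6, 11, 8, 0, 7, 9, 12, 13, 14, 15, 16, 2]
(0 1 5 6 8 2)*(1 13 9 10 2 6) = (0 13 9 10 2)(1 5)(6 8) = [13, 5, 0, 3, 4, 1, 8, 7, 6, 10, 2, 11, 12, 9]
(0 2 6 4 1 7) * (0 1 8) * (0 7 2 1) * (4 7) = (0 1 2 6 7)(4 8) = [1, 2, 6, 3, 8, 5, 7, 0, 4]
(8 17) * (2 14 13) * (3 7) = (2 14 13)(3 7)(8 17) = [0, 1, 14, 7, 4, 5, 6, 3, 17, 9, 10, 11, 12, 2, 13, 15, 16, 8]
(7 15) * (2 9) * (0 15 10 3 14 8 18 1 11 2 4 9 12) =(0 15 7 10 3 14 8 18 1 11 2 12)(4 9) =[15, 11, 12, 14, 9, 5, 6, 10, 18, 4, 3, 2, 0, 13, 8, 7, 16, 17, 1]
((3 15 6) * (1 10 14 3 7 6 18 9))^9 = (1 14 15 9 10 3 18)(6 7)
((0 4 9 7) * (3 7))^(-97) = ((0 4 9 3 7))^(-97) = (0 3 4 7 9)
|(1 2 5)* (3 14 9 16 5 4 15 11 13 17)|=|(1 2 4 15 11 13 17 3 14 9 16 5)|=12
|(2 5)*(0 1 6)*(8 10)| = 6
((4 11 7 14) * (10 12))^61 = (4 11 7 14)(10 12)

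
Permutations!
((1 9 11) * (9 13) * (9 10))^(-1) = ((1 13 10 9 11))^(-1) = (1 11 9 10 13)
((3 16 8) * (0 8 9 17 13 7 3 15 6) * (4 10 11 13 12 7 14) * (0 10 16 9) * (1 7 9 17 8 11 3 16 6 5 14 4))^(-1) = ((0 11 13 4 6 10 3 17 12 9 8 15 5 14 1 7 16))^(-1) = (0 16 7 1 14 5 15 8 9 12 17 3 10 6 4 13 11)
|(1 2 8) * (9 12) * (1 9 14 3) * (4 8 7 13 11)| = 11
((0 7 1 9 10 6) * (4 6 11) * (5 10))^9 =((0 7 1 9 5 10 11 4 6))^9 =(11)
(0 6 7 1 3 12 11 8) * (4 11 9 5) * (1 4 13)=(0 6 7 4 11 8)(1 3 12 9 5 13)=[6, 3, 2, 12, 11, 13, 7, 4, 0, 5, 10, 8, 9, 1]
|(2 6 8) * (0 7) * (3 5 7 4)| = 15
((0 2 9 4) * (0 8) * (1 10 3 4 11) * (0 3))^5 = (0 10 1 11 9 2)(3 8 4)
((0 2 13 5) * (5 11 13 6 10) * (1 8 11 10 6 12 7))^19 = (0 5 10 13 11 8 1 7 12 2)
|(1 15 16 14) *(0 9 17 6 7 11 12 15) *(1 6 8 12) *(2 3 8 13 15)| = |(0 9 17 13 15 16 14 6 7 11 1)(2 3 8 12)| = 44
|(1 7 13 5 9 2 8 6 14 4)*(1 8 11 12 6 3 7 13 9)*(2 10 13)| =14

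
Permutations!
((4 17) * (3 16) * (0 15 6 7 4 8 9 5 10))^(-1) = ((0 15 6 7 4 17 8 9 5 10)(3 16))^(-1) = (0 10 5 9 8 17 4 7 6 15)(3 16)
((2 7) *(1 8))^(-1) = (1 8)(2 7)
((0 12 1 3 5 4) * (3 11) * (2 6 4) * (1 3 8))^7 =(12)(1 11 8) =((0 12 3 5 2 6 4)(1 11 8))^7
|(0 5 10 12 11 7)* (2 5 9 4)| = 9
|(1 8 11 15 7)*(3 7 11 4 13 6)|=|(1 8 4 13 6 3 7)(11 15)|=14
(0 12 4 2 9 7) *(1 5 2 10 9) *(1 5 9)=(0 12 4 10 1 9 7)(2 5)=[12, 9, 5, 3, 10, 2, 6, 0, 8, 7, 1, 11, 4]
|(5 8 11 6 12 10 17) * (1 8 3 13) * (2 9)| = 10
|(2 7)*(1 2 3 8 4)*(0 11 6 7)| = 9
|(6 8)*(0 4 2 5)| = |(0 4 2 5)(6 8)| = 4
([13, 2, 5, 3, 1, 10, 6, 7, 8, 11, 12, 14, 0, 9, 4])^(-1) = (0 12 10 5 2 1 4 14 11 9 13)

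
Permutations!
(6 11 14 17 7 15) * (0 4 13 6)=(0 4 13 6 11 14 17 7 15)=[4, 1, 2, 3, 13, 5, 11, 15, 8, 9, 10, 14, 12, 6, 17, 0, 16, 7]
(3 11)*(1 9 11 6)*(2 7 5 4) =(1 9 11 3 6)(2 7 5 4) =[0, 9, 7, 6, 2, 4, 1, 5, 8, 11, 10, 3]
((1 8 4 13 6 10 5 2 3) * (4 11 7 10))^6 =((1 8 11 7 10 5 2 3)(4 13 6))^6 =(13)(1 2 10 11)(3 5 7 8)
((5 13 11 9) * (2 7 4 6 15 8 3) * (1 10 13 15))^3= ((1 10 13 11 9 5 15 8 3 2 7 4 6))^3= (1 11 15 2 6 13 5 3 4 10 9 8 7)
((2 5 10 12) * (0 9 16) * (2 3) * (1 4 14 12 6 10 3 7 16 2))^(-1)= ((0 9 2 5 3 1 4 14 12 7 16)(6 10))^(-1)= (0 16 7 12 14 4 1 3 5 2 9)(6 10)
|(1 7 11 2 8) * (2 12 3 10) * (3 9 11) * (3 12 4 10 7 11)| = |(1 11 4 10 2 8)(3 7 12 9)| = 12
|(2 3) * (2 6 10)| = 4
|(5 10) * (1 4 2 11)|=4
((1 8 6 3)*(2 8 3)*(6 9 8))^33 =((1 3)(2 6)(8 9))^33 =(1 3)(2 6)(8 9)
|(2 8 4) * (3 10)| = 6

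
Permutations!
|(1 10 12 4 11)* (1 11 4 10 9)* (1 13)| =|(1 9 13)(10 12)| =6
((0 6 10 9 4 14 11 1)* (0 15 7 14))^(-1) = (0 4 9 10 6)(1 11 14 7 15)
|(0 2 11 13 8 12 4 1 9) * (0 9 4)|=|(0 2 11 13 8 12)(1 4)|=6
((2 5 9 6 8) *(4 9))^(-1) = (2 8 6 9 4 5)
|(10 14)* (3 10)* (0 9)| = |(0 9)(3 10 14)| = 6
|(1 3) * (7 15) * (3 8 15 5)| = |(1 8 15 7 5 3)| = 6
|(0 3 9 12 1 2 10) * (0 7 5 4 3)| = |(1 2 10 7 5 4 3 9 12)| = 9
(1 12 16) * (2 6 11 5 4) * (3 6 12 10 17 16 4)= (1 10 17 16)(2 12 4)(3 6 11 5)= [0, 10, 12, 6, 2, 3, 11, 7, 8, 9, 17, 5, 4, 13, 14, 15, 1, 16]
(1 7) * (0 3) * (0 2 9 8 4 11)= (0 3 2 9 8 4 11)(1 7)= [3, 7, 9, 2, 11, 5, 6, 1, 4, 8, 10, 0]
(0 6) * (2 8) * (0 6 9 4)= (0 9 4)(2 8)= [9, 1, 8, 3, 0, 5, 6, 7, 2, 4]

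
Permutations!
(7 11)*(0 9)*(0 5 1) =(0 9 5 1)(7 11) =[9, 0, 2, 3, 4, 1, 6, 11, 8, 5, 10, 7]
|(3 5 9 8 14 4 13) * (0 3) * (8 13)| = |(0 3 5 9 13)(4 8 14)| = 15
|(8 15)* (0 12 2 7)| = 4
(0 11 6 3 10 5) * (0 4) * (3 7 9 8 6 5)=(0 11 5 4)(3 10)(6 7 9 8)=[11, 1, 2, 10, 0, 4, 7, 9, 6, 8, 3, 5]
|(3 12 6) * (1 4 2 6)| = 6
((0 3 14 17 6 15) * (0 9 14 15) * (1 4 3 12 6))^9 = ((0 12 6)(1 4 3 15 9 14 17))^9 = (1 3 9 17 4 15 14)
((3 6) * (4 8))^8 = (8)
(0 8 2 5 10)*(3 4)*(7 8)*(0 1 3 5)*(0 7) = (1 3 4 5 10)(2 7 8) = [0, 3, 7, 4, 5, 10, 6, 8, 2, 9, 1]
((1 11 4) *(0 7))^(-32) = (1 11 4)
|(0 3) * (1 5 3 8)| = |(0 8 1 5 3)| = 5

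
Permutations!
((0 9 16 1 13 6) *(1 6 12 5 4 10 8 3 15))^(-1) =(0 6 16 9)(1 15 3 8 10 4 5 12 13)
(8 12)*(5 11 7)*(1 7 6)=(1 7 5 11 6)(8 12)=[0, 7, 2, 3, 4, 11, 1, 5, 12, 9, 10, 6, 8]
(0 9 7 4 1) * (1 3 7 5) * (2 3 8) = [9, 0, 3, 7, 8, 1, 6, 4, 2, 5] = (0 9 5 1)(2 3 7 4 8)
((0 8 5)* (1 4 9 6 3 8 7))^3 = (0 4 3)(1 6 5)(7 9 8) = ((0 7 1 4 9 6 3 8 5))^3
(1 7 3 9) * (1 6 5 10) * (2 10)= [0, 7, 10, 9, 4, 2, 5, 3, 8, 6, 1]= (1 7 3 9 6 5 2 10)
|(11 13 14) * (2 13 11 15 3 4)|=|(2 13 14 15 3 4)|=6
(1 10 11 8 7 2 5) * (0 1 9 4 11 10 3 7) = [1, 3, 5, 7, 11, 9, 6, 2, 0, 4, 10, 8] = (0 1 3 7 2 5 9 4 11 8)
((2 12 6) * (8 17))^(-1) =(2 6 12)(8 17) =((2 12 6)(8 17))^(-1)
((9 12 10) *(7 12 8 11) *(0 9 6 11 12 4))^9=(12)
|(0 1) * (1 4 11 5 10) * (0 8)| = |(0 4 11 5 10 1 8)| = 7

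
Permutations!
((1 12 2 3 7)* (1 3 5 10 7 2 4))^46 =(1 12 4)(2 5 10 7 3)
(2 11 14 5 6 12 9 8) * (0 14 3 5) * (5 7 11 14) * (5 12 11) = (0 12 9 8 2 14)(3 7 5 6 11) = [12, 1, 14, 7, 4, 6, 11, 5, 2, 8, 10, 3, 9, 13, 0]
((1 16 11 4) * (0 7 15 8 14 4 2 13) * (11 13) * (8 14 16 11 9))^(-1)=((0 7 15 14 4 1 11 2 9 8 16 13))^(-1)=(0 13 16 8 9 2 11 1 4 14 15 7)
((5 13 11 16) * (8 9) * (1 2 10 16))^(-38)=(1 5 2 13 10 11 16)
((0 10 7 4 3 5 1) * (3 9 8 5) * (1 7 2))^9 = (0 10 2 1)(4 7 5 8 9)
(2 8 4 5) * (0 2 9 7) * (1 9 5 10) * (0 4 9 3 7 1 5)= (0 2 8 9 1 3 7 4 10 5)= [2, 3, 8, 7, 10, 0, 6, 4, 9, 1, 5]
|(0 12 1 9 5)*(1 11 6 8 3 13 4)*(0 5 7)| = |(0 12 11 6 8 3 13 4 1 9 7)| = 11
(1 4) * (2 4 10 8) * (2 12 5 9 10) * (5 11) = (1 2 4)(5 9 10 8 12 11) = [0, 2, 4, 3, 1, 9, 6, 7, 12, 10, 8, 5, 11]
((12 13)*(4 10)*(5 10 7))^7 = ((4 7 5 10)(12 13))^7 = (4 10 5 7)(12 13)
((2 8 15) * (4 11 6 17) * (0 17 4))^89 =((0 17)(2 8 15)(4 11 6))^89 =(0 17)(2 15 8)(4 6 11)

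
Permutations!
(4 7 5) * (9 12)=(4 7 5)(9 12)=[0, 1, 2, 3, 7, 4, 6, 5, 8, 12, 10, 11, 9]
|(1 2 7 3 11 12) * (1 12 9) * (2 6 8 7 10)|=14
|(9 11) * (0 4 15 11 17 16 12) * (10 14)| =8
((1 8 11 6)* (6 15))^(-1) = ((1 8 11 15 6))^(-1) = (1 6 15 11 8)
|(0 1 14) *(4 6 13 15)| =12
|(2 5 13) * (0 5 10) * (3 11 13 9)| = |(0 5 9 3 11 13 2 10)| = 8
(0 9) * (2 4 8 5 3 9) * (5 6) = (0 2 4 8 6 5 3 9) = [2, 1, 4, 9, 8, 3, 5, 7, 6, 0]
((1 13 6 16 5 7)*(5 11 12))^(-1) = ((1 13 6 16 11 12 5 7))^(-1) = (1 7 5 12 11 16 6 13)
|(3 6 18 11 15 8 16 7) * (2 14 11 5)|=11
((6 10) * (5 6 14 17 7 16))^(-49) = (17)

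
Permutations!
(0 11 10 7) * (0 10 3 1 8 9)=(0 11 3 1 8 9)(7 10)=[11, 8, 2, 1, 4, 5, 6, 10, 9, 0, 7, 3]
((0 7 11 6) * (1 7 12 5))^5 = ((0 12 5 1 7 11 6))^5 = (0 11 1 12 6 7 5)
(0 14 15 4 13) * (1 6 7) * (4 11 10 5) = (0 14 15 11 10 5 4 13)(1 6 7) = [14, 6, 2, 3, 13, 4, 7, 1, 8, 9, 5, 10, 12, 0, 15, 11]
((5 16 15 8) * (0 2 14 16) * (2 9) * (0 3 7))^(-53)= ((0 9 2 14 16 15 8 5 3 7))^(-53)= (0 5 16 9 3 15 2 7 8 14)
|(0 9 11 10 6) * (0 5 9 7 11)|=7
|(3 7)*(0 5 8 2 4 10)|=6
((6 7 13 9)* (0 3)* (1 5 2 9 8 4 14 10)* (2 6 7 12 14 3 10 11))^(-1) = (0 3 4 8 13 7 9 2 11 14 12 6 5 1 10)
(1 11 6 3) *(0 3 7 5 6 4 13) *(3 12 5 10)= (0 12 5 6 7 10 3 1 11 4 13)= [12, 11, 2, 1, 13, 6, 7, 10, 8, 9, 3, 4, 5, 0]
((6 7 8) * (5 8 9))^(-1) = ((5 8 6 7 9))^(-1) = (5 9 7 6 8)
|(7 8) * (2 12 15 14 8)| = |(2 12 15 14 8 7)| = 6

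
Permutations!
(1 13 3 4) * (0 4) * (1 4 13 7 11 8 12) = (0 13 3)(1 7 11 8 12) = [13, 7, 2, 0, 4, 5, 6, 11, 12, 9, 10, 8, 1, 3]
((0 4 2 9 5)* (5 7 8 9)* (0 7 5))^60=((0 4 2)(5 7 8 9))^60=(9)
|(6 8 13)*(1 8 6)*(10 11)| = |(1 8 13)(10 11)| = 6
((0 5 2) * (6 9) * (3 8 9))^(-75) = (3 8 9 6)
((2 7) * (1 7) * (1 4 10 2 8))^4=((1 7 8)(2 4 10))^4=(1 7 8)(2 4 10)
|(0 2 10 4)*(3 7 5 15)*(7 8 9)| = 12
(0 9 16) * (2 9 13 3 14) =(0 13 3 14 2 9 16) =[13, 1, 9, 14, 4, 5, 6, 7, 8, 16, 10, 11, 12, 3, 2, 15, 0]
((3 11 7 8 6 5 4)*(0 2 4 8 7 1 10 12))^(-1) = ((0 2 4 3 11 1 10 12)(5 8 6))^(-1) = (0 12 10 1 11 3 4 2)(5 6 8)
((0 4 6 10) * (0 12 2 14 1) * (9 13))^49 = ((0 4 6 10 12 2 14 1)(9 13))^49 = (0 4 6 10 12 2 14 1)(9 13)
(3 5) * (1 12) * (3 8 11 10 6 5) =[0, 12, 2, 3, 4, 8, 5, 7, 11, 9, 6, 10, 1] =(1 12)(5 8 11 10 6)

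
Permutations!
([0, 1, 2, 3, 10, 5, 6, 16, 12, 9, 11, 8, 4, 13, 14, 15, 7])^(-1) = [0, 1, 2, 3, 12, 5, 6, 16, 11, 9, 4, 10, 8, 13, 14, 15, 7]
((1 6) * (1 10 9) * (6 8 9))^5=(1 9 8)(6 10)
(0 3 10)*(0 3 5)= (0 5)(3 10)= [5, 1, 2, 10, 4, 0, 6, 7, 8, 9, 3]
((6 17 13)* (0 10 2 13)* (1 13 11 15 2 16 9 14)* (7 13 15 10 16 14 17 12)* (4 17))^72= ((0 16 9 4 17)(1 15 2 11 10 14)(6 12 7 13))^72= (0 9 17 16 4)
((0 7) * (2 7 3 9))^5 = (9)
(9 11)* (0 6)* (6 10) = (0 10 6)(9 11) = [10, 1, 2, 3, 4, 5, 0, 7, 8, 11, 6, 9]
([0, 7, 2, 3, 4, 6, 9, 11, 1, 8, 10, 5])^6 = [0, 8, 2, 3, 4, 11, 5, 1, 9, 6, 10, 7]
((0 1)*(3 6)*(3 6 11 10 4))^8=((0 1)(3 11 10 4))^8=(11)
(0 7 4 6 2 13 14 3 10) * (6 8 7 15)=(0 15 6 2 13 14 3 10)(4 8 7)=[15, 1, 13, 10, 8, 5, 2, 4, 7, 9, 0, 11, 12, 14, 3, 6]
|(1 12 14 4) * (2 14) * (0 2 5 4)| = |(0 2 14)(1 12 5 4)| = 12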